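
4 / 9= 0.44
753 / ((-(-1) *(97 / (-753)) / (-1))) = 567009 / 97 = 5845.45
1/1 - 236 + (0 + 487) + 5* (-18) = 162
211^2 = 44521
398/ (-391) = -398/ 391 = -1.02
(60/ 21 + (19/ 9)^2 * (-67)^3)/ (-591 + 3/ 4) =3040105924/ 1338687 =2270.96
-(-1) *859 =859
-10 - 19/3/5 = -169/15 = -11.27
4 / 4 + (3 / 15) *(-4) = 1 / 5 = 0.20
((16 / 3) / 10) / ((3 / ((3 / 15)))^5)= 8 / 11390625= 0.00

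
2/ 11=0.18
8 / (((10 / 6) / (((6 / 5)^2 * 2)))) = 1728 / 125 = 13.82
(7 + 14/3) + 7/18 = 217/18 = 12.06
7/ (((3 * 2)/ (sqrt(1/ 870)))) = 7 * sqrt(870)/ 5220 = 0.04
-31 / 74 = -0.42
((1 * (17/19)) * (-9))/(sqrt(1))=-153/19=-8.05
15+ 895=910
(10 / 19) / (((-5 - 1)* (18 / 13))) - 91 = -93431 / 1026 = -91.06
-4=-4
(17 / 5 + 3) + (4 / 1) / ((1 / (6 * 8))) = 198.40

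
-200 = -200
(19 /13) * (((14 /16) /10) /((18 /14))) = 931 /9360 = 0.10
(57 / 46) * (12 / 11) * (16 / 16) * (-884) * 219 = -66209832 / 253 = -261698.94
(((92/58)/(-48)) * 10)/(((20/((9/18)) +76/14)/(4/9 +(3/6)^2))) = -20125/3983904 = -0.01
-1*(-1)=1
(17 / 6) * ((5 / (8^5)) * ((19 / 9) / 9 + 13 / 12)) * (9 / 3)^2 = 36295 / 7077888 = 0.01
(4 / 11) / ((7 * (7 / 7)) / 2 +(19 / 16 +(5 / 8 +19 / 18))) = 576 / 10087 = 0.06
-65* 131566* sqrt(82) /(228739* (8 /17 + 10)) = -72690215* sqrt(82) /20357771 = -32.33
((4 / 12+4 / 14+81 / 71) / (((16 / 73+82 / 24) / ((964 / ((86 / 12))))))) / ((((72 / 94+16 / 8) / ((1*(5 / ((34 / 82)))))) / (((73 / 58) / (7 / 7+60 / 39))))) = 51951524363776 / 369125361605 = 140.74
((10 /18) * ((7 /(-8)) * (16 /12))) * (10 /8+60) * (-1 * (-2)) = -79.40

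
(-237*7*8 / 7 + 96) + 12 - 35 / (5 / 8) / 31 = -55484 / 31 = -1789.81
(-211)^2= 44521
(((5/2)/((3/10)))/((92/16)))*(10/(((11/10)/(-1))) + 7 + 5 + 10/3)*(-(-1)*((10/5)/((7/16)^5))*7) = 43201331200/5467077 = 7902.09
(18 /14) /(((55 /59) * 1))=531 /385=1.38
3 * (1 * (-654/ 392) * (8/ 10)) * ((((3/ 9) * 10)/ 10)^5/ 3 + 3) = -238492/ 19845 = -12.02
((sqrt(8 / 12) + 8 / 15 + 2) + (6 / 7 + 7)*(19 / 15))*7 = 7*sqrt(6) / 3 + 437 / 5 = 93.12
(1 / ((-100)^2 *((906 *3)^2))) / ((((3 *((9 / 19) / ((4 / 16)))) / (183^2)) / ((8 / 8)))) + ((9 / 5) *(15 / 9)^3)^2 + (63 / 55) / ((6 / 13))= 701391229401689 / 9751531680000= 71.93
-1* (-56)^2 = -3136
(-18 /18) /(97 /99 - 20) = 99 /1883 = 0.05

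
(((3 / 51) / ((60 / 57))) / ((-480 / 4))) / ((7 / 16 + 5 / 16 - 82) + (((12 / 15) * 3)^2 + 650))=-19 / 23440008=-0.00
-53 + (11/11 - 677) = -729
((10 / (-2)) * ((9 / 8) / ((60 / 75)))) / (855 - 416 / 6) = -675 / 75424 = -0.01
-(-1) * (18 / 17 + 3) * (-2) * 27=-3726 / 17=-219.18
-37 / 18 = -2.06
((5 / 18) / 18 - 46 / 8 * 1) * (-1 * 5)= 4645 / 162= 28.67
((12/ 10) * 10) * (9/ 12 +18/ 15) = 117/ 5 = 23.40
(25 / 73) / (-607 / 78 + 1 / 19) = -7410 / 167243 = -0.04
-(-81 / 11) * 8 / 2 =324 / 11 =29.45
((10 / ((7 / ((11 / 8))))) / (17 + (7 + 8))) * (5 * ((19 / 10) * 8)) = 1045 / 224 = 4.67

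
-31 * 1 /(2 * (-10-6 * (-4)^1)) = -31 /28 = -1.11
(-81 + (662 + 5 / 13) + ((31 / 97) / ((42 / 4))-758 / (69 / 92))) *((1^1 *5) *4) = -75780080 / 8827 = -8585.03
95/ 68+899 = 900.40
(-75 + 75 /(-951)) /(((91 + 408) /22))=-3.31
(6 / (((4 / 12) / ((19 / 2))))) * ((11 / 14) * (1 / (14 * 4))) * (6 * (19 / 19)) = 14.40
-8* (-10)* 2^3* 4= 2560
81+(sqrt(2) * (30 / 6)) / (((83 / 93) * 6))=155 * sqrt(2) / 166+81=82.32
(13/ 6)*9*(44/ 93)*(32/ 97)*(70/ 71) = 640640/ 213497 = 3.00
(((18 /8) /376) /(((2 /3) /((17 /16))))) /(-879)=-153 /14101504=-0.00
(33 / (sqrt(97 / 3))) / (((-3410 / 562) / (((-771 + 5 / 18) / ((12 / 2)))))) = 3898313 * sqrt(291) / 541260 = 122.86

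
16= 16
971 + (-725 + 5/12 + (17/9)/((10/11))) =44729/180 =248.49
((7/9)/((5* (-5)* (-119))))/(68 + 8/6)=1/265200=0.00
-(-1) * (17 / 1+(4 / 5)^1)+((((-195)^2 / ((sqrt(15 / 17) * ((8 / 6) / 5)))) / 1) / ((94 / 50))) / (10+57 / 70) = 89 / 5+33271875 * sqrt(255) / 71158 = 7484.41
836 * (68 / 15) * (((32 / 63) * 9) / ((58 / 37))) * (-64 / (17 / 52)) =-2163634.99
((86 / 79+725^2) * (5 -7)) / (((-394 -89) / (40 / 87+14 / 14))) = 1171912566 / 368851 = 3177.20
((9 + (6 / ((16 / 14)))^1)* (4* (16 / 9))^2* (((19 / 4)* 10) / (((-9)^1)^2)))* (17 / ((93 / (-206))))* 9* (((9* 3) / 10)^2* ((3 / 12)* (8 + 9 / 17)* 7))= -483081536 / 31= -15583275.35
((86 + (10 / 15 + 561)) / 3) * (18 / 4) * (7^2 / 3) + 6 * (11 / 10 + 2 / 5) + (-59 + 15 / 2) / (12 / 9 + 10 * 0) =380117 / 24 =15838.21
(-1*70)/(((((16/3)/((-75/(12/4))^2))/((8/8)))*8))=-65625/64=-1025.39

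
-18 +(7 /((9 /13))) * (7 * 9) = 619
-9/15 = -3/5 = -0.60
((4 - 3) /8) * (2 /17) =1 /68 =0.01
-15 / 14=-1.07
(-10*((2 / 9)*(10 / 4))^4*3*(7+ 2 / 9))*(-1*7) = 2843750 / 19683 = 144.48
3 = 3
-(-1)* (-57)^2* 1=3249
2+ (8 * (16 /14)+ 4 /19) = 1510 /133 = 11.35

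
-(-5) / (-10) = -1 / 2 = -0.50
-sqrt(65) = -8.06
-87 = -87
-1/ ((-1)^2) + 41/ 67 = -26/ 67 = -0.39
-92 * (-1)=92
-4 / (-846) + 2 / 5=856 / 2115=0.40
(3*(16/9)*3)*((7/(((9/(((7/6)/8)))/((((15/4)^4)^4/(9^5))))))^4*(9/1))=14947279782271207827781811516842935816384851932525634765625/1393796574908163946345982392040522594123776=10724147304821775.15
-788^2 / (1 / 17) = -10556048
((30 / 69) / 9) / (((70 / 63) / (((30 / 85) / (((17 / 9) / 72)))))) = 3888 / 6647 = 0.58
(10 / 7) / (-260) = -1 / 182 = -0.01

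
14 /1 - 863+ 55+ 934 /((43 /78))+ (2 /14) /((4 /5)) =900.41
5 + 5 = 10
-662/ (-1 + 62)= -662/ 61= -10.85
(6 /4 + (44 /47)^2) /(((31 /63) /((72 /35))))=3401676 /342395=9.93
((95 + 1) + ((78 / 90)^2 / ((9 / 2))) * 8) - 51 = 46.34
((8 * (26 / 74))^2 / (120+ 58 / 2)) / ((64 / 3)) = 507 / 203981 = 0.00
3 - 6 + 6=3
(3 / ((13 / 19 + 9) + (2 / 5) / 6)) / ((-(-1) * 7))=855 / 19453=0.04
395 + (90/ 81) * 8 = 3635/ 9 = 403.89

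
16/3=5.33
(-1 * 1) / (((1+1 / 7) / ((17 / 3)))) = -119 / 24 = -4.96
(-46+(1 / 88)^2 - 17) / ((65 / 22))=-487871 / 22880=-21.32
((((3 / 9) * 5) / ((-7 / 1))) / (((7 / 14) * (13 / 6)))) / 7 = -20 / 637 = -0.03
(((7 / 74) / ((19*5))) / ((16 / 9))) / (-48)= -21 / 1799680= -0.00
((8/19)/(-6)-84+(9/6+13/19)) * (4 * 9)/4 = -28005/38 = -736.97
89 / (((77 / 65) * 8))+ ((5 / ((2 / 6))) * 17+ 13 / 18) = 265.11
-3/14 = -0.21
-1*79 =-79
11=11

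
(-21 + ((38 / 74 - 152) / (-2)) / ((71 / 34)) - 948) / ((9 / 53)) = -129864734 / 23643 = -5492.74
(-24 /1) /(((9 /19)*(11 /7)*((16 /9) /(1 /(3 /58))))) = -3857 /11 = -350.64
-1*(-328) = 328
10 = 10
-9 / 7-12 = -93 / 7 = -13.29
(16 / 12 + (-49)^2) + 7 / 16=115333 / 48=2402.77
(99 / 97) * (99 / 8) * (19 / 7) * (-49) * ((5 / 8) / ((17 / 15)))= -97764975 / 105536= -926.37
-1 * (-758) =758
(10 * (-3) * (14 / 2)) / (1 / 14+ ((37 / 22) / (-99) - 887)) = 800415 / 3380593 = 0.24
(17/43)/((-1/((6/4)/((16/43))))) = -1.59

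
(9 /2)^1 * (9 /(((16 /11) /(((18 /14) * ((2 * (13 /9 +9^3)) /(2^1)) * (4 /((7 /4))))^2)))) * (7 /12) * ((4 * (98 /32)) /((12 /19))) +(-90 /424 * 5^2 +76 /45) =96940796042939 /66780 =1451644145.60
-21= -21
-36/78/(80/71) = -213/520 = -0.41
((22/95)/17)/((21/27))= 0.02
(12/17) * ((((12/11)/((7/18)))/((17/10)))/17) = 25920/378301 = 0.07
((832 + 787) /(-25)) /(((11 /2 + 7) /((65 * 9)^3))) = -5186022894 /5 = -1037204578.80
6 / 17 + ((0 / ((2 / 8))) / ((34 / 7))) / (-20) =6 / 17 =0.35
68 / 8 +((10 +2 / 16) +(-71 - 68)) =-963 / 8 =-120.38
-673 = -673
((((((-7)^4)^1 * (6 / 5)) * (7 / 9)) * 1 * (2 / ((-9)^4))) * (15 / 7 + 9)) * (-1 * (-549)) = 15231944 / 3645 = 4178.86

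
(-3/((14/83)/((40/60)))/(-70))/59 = 83/28910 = 0.00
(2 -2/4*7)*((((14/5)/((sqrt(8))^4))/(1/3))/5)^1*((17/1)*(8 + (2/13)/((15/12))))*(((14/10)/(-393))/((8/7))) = 577269/34060000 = 0.02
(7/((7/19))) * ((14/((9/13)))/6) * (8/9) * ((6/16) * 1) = 1729/81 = 21.35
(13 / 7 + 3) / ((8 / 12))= 7.29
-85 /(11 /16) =-1360 /11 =-123.64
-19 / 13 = -1.46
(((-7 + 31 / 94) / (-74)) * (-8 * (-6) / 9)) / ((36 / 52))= 0.69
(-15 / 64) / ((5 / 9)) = -27 / 64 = -0.42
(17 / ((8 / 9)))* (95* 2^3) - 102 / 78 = 188938 / 13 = 14533.69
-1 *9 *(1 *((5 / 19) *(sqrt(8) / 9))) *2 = -1.49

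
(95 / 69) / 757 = 95 / 52233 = 0.00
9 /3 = 3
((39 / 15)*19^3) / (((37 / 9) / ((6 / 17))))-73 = 4585433 / 3145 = 1458.01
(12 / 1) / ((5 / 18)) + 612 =3276 / 5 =655.20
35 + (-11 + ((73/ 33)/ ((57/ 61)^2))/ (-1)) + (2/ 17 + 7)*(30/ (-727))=28055967715/ 1325094903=21.17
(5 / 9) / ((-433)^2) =5 / 1687401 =0.00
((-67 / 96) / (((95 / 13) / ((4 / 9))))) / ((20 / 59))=-51389 / 410400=-0.13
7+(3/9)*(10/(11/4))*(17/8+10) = 716/33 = 21.70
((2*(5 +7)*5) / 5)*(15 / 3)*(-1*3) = -360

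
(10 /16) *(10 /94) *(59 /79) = 1475 /29704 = 0.05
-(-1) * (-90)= -90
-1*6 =-6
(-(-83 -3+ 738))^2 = 425104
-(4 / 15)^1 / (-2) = 2 / 15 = 0.13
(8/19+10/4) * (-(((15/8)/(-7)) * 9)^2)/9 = -224775/119168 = -1.89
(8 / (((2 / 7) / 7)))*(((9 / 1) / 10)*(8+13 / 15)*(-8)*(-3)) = 938448 / 25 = 37537.92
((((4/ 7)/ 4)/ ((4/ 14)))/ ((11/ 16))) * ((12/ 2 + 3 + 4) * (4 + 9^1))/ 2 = 676/ 11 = 61.45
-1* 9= -9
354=354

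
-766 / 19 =-40.32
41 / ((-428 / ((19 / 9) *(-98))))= 38171 / 1926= 19.82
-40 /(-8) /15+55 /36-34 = -1157 /36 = -32.14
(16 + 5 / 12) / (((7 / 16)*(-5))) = -788 / 105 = -7.50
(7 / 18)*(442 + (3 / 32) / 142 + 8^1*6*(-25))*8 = -2358.22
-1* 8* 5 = -40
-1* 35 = -35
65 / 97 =0.67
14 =14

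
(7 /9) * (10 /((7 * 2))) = 5 /9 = 0.56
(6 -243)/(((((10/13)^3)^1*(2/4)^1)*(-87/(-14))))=-1214941/7250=-167.58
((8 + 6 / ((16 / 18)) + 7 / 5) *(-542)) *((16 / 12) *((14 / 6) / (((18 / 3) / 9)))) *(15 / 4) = -612731 / 4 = -153182.75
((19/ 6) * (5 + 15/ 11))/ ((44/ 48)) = 2660/ 121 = 21.98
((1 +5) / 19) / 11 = 6 / 209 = 0.03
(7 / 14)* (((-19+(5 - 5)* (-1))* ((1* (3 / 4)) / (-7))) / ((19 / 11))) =33 / 56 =0.59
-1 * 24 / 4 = -6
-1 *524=-524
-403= -403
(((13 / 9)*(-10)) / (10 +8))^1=-65 / 81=-0.80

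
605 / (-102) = -605 / 102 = -5.93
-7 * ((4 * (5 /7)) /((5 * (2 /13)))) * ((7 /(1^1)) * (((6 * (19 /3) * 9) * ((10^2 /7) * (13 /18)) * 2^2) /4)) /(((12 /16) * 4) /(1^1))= -642200 /3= -214066.67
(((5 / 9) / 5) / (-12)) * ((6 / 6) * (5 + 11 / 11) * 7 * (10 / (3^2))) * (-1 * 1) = 35 / 81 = 0.43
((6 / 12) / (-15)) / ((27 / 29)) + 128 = 103651 / 810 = 127.96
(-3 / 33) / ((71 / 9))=-0.01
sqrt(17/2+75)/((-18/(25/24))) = -25*sqrt(334)/864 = -0.53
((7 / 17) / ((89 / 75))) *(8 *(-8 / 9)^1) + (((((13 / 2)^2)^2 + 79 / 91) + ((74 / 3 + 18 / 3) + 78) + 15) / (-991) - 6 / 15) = -52333788751 / 10915508240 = -4.79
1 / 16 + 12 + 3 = 241 / 16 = 15.06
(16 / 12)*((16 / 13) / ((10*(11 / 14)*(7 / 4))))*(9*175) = 26880 / 143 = 187.97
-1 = -1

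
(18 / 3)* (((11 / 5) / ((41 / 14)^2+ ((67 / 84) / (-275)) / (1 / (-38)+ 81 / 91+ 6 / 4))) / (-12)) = -5425035 / 42292111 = -0.13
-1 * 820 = -820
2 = 2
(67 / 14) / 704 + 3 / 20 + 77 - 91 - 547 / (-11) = 1768367 / 49280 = 35.88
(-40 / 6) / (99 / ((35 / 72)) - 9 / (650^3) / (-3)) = -38447500000 / 1174516200063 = -0.03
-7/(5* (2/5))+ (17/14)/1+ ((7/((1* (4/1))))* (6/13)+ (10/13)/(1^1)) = -129/182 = -0.71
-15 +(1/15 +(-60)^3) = -3240224/15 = -216014.93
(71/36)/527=71/18972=0.00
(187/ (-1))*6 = -1122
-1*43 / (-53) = 43 / 53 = 0.81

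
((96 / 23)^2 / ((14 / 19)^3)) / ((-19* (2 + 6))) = -51984 / 181447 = -0.29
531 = 531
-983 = -983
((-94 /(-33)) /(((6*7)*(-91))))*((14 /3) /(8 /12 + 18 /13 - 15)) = 94 /349965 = 0.00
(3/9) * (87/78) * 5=1.86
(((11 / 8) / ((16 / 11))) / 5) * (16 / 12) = 121 / 480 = 0.25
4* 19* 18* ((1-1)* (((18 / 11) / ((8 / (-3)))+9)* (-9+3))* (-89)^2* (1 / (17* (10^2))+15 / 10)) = 0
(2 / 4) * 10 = 5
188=188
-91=-91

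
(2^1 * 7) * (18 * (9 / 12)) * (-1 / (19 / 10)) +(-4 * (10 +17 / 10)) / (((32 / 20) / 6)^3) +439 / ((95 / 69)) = -6835713 / 3040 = -2248.59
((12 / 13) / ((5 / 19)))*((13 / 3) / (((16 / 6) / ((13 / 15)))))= 4.94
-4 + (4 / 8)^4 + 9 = 81 / 16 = 5.06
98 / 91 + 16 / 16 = 27 / 13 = 2.08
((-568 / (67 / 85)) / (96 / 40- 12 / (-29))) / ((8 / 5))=-257375 / 1608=-160.06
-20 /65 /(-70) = 0.00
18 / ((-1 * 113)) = -18 / 113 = -0.16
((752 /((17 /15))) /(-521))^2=127238400 /78446449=1.62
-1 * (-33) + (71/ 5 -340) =-1464/ 5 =-292.80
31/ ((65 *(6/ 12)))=62/ 65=0.95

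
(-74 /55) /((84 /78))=-481 /385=-1.25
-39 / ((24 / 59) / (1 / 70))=-767 / 560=-1.37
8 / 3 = 2.67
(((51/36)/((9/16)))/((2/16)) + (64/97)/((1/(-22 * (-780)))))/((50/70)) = 15879.09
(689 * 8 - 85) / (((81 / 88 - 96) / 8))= -1273536 / 2789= -456.63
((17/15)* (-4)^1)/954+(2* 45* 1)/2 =321941/7155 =45.00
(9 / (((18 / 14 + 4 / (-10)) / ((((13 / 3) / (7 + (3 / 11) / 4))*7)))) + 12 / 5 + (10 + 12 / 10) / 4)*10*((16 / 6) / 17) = 2214368 / 28923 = 76.56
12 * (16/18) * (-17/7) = -25.90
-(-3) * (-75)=-225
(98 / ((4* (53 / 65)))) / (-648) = -3185 / 68688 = -0.05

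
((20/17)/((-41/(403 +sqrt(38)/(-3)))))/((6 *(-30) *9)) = 403/56457 - sqrt(38)/169371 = 0.01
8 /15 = 0.53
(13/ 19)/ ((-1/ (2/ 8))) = -0.17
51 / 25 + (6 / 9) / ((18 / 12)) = 559 / 225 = 2.48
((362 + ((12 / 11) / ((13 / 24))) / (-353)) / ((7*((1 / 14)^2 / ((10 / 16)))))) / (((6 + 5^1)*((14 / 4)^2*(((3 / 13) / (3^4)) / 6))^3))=2100700793478643200 / 717877391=2926266824.69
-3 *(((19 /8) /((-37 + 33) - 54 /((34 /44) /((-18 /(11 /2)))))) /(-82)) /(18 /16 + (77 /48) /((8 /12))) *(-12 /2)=-2907 /4424515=-0.00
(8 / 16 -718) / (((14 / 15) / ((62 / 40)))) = -19065 / 16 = -1191.56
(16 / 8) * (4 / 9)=8 / 9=0.89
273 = 273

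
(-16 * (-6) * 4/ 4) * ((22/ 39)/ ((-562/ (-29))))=10208/ 3653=2.79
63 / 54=7 / 6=1.17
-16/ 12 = -4/ 3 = -1.33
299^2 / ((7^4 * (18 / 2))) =89401 / 21609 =4.14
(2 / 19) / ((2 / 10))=10 / 19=0.53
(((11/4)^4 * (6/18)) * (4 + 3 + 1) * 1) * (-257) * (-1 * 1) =3762737/96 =39195.18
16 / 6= 8 / 3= 2.67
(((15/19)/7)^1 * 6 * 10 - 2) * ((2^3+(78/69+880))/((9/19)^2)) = 246340700/13041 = 18889.71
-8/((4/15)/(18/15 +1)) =-66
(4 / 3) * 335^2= 149633.33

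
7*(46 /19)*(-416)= -133952 /19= -7050.11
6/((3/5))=10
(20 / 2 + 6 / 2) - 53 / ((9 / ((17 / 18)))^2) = 325855 / 26244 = 12.42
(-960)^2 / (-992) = -28800 / 31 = -929.03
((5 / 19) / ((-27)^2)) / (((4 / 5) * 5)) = 5 / 55404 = 0.00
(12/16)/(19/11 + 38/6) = 0.09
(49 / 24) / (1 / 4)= 49 / 6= 8.17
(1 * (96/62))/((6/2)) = 16/31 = 0.52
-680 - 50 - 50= -780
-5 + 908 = 903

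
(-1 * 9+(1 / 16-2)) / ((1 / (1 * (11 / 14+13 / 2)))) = -1275 / 16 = -79.69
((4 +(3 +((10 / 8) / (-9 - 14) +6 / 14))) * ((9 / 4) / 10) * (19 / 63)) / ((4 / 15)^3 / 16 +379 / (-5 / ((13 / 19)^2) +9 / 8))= -0.01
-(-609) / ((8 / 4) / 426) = 129717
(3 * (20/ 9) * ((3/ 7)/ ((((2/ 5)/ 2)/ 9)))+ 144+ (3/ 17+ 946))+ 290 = 179541/ 119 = 1508.75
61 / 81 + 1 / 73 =0.77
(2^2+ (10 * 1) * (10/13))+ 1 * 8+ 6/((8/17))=1687/52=32.44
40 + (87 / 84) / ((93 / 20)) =26185 / 651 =40.22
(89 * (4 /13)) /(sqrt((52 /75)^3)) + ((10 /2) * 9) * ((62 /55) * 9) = 33375 * sqrt(39) /4394 + 5022 /11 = 503.98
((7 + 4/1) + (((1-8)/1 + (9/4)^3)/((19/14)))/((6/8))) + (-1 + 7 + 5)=26.31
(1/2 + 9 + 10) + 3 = 45/2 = 22.50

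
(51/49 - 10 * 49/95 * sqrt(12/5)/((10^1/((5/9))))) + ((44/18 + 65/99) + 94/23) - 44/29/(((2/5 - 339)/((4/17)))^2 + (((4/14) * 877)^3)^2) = 7.78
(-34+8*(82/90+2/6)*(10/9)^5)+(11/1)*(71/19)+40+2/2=655977074/10097379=64.97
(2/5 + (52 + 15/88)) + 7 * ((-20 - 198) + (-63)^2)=11576211/440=26309.57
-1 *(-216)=216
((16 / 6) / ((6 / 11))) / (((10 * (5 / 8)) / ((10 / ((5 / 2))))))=704 / 225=3.13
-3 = -3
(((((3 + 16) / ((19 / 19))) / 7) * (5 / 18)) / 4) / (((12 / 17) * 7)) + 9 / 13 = 402019 / 550368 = 0.73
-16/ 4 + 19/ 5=-1/ 5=-0.20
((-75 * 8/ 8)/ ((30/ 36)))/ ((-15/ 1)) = 6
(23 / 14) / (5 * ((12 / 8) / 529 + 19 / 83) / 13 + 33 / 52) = 26256386 / 11567087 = 2.27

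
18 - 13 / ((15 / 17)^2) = 293 / 225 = 1.30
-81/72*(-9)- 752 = -5935/8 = -741.88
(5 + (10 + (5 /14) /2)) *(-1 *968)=-102850 /7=-14692.86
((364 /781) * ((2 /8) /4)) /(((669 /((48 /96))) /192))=728 /174163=0.00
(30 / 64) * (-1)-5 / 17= -415 / 544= -0.76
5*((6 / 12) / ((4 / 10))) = 25 / 4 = 6.25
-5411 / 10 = -541.10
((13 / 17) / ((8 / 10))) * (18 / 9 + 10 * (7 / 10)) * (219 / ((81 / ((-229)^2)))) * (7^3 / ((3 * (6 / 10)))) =232433450.26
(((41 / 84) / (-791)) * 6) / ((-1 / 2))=41 / 5537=0.01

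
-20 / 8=-5 / 2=-2.50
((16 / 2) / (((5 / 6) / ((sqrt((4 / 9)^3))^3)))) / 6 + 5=496171 / 98415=5.04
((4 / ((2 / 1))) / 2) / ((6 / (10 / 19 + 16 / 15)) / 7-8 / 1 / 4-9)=-1589 / 16624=-0.10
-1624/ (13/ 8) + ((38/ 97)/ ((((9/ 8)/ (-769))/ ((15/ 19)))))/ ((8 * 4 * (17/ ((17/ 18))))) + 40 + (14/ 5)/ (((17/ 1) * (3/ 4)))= -11107523669/ 11575980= -959.53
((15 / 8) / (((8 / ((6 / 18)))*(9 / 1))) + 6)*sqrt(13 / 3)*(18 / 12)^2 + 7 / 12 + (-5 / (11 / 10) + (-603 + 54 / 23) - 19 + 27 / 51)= -32158657 / 51612 + 3461*sqrt(39) / 768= -594.94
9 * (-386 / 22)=-1737 / 11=-157.91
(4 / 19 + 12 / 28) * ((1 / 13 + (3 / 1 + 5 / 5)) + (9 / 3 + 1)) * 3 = 3825 / 247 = 15.49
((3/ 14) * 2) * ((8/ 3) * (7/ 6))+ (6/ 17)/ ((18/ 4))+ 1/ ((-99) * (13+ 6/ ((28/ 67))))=909770/ 644589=1.41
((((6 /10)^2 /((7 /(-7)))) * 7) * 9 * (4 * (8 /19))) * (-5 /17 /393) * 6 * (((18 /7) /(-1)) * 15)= -279936 /42313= -6.62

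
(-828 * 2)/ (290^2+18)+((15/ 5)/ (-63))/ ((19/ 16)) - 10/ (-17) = 150759038/ 285286197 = 0.53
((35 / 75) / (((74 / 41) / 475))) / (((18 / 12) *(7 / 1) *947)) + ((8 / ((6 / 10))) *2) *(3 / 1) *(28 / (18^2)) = 19656895 / 2838159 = 6.93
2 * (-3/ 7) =-6/ 7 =-0.86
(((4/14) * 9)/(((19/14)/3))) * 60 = 6480/19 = 341.05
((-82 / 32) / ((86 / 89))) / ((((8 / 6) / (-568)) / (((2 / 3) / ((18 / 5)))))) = 1295395 / 6192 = 209.20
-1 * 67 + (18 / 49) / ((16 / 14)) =-1867 / 28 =-66.68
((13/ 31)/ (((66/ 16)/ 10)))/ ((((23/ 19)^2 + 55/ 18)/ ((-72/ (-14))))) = 81095040/ 70122899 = 1.16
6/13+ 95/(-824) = 0.35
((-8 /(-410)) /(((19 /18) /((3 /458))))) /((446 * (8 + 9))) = 54 /3381401405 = 0.00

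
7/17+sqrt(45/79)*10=7.96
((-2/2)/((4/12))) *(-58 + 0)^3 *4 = 2341344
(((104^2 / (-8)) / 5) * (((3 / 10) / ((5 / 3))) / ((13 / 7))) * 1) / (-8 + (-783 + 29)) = 546 / 15875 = 0.03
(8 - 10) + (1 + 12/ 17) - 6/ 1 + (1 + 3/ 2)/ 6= -1199/ 204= -5.88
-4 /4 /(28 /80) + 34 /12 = -1 /42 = -0.02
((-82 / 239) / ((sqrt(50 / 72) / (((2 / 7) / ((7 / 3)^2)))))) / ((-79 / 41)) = 0.01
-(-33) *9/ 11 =27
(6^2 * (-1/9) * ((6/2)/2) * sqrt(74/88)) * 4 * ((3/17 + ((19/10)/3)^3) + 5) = -2492603 * sqrt(407)/420750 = -119.52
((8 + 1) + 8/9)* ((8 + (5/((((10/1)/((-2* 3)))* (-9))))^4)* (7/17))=404327/12393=32.63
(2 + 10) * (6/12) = 6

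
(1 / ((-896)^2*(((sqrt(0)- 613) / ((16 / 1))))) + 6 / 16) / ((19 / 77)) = 126876277 / 83485696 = 1.52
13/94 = 0.14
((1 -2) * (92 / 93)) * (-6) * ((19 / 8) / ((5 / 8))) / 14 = 1748 / 1085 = 1.61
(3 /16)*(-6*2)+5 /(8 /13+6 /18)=447 /148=3.02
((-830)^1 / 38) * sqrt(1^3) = -415 / 19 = -21.84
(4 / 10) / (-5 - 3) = -1 / 20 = -0.05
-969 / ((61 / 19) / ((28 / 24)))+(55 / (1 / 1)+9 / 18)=-18094 / 61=-296.62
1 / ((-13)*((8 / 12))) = -3 / 26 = -0.12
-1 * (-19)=19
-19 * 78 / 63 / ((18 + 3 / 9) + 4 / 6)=-26 / 21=-1.24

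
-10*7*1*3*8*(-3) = 5040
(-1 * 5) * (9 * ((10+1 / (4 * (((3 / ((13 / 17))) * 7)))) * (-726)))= 77825385 / 238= 326997.42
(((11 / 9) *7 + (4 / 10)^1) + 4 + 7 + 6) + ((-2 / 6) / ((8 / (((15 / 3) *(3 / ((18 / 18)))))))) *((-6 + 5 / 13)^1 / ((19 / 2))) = 26.32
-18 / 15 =-6 / 5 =-1.20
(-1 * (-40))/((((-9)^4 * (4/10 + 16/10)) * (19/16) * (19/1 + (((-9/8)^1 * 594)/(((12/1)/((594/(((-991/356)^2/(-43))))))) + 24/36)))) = 62853184/4494824936198109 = 0.00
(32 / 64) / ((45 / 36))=2 / 5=0.40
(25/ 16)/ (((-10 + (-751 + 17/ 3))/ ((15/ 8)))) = -1125/ 290048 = -0.00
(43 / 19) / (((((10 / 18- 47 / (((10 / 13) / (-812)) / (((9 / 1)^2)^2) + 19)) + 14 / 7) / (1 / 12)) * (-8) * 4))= -84875575413 / 1179046482304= -0.07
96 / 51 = 32 / 17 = 1.88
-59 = -59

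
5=5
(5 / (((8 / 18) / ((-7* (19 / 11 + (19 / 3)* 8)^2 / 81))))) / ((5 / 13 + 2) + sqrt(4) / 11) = -1360195655 / 1307988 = -1039.91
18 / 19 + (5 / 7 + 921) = 122714 / 133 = 922.66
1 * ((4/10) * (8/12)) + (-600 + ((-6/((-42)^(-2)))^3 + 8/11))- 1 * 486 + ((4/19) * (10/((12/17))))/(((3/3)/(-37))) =-1238984246504828/1045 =-1185630857899.36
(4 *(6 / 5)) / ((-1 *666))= -4 / 555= -0.01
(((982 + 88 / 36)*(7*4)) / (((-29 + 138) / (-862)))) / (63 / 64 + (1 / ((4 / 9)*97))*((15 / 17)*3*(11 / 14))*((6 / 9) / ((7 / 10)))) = -1105848743229440 / 5226829803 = -211571.60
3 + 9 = 12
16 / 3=5.33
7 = 7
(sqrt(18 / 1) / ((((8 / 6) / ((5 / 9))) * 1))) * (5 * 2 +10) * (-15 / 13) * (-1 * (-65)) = -1875 * sqrt(2) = -2651.65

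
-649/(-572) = 59/52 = 1.13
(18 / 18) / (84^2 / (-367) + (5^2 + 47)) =367 / 19368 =0.02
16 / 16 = 1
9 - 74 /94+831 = 839.21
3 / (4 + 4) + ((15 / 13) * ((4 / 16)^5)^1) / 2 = 9999 / 26624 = 0.38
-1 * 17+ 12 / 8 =-31 / 2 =-15.50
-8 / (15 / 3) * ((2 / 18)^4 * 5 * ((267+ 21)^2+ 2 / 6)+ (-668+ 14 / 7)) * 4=379670816 / 98415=3857.86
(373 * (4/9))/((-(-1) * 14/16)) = 11936/63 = 189.46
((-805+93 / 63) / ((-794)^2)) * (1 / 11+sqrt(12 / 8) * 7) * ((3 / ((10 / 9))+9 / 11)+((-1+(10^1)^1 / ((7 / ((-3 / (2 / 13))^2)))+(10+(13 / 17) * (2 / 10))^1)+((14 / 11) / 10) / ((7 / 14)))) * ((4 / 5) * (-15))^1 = 5583661824 / 7220856335+2791830912 * sqrt(6) / 93777355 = 73.70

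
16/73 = 0.22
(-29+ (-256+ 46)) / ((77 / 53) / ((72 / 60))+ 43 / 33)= -278674 / 2931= -95.08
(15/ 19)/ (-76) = -15/ 1444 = -0.01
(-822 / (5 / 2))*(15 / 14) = -2466 / 7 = -352.29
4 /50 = 2 /25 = 0.08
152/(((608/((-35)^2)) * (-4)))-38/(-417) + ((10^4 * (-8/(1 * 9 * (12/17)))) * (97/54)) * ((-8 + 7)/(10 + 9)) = 34318088111/30804624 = 1114.06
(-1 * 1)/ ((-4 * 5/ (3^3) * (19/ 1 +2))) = 9/ 140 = 0.06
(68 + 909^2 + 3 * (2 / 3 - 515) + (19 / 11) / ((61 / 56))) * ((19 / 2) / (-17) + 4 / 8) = -553445890 / 11407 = -48518.09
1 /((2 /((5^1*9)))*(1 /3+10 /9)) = 405 /26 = 15.58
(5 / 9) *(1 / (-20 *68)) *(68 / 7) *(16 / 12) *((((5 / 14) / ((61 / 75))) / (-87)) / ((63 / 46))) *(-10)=-28750 / 147444381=-0.00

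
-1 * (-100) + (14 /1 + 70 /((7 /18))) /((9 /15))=1270 /3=423.33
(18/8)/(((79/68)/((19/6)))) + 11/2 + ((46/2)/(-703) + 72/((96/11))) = 4409681/222148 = 19.85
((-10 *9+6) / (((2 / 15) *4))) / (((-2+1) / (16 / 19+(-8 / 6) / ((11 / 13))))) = -24150 / 209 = -115.55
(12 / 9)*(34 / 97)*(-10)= -1360 / 291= -4.67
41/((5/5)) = 41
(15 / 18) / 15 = 1 / 18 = 0.06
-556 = -556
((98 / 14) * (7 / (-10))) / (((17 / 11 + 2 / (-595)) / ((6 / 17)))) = -11319 / 10093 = -1.12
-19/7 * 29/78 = -551/546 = -1.01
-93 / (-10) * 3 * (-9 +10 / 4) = -181.35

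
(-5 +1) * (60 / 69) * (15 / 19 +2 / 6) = -5120 / 1311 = -3.91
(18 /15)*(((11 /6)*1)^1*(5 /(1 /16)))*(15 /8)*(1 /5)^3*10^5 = 264000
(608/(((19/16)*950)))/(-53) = -256/25175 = -0.01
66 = 66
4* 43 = 172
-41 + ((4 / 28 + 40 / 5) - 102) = -944 / 7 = -134.86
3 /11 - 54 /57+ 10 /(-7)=-3077 /1463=-2.10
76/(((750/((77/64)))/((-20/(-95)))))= 77/3000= 0.03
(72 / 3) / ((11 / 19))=456 / 11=41.45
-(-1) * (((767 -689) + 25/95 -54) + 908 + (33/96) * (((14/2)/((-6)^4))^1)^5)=2072369102362739317079/2222944331558289408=932.26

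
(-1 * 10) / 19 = -10 / 19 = -0.53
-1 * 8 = -8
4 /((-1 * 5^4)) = -4 /625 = -0.01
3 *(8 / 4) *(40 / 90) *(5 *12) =160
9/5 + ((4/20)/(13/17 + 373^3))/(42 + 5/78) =255401822092/141889901155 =1.80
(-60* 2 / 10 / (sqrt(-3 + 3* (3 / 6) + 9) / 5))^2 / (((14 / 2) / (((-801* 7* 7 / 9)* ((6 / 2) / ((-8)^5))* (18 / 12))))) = 84105 / 2048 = 41.07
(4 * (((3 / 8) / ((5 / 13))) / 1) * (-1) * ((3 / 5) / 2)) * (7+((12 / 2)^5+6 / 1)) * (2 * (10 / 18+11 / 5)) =-6277934 / 125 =-50223.47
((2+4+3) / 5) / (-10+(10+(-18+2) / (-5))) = 9 / 16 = 0.56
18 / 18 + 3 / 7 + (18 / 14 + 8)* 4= 270 / 7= 38.57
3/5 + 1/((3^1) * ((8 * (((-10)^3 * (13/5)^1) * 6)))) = 224639/374400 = 0.60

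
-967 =-967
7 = 7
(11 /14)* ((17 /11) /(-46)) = -17 /644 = -0.03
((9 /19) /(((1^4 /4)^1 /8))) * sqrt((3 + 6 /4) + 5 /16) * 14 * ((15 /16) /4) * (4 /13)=945 * sqrt(77) /247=33.57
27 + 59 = 86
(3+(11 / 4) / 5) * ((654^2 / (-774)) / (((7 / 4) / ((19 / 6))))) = -16027469 / 4515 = -3549.83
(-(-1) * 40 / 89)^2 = 1600 / 7921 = 0.20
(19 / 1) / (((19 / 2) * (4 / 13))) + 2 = 17 / 2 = 8.50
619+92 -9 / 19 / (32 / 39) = 431937 / 608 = 710.42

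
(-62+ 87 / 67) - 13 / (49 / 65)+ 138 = 197156 / 3283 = 60.05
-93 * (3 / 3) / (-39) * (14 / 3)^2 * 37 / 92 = 56203 / 2691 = 20.89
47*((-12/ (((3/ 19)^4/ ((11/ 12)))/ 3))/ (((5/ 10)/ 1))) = -4990811.63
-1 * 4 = -4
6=6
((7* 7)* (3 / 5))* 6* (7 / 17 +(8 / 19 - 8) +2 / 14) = -2001132 / 1615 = -1239.09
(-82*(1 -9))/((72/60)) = 1640/3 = 546.67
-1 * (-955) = 955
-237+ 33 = -204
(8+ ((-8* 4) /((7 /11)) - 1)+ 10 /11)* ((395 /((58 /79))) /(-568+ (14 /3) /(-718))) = 109662202455 /2732044238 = 40.14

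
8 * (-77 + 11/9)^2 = 3720992/81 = 45938.17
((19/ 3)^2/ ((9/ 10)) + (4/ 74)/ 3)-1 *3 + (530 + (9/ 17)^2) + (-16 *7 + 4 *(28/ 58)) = 11599356800/ 25117857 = 461.80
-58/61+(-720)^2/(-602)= -15828658/18361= -862.08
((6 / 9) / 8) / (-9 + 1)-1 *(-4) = 383 / 96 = 3.99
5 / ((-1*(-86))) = 5 / 86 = 0.06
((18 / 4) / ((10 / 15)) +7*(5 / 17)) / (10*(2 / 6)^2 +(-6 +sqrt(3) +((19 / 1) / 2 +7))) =1126719 / 1452106 - 48519*sqrt(3) / 726053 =0.66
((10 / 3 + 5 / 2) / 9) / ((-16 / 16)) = -35 / 54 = -0.65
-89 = -89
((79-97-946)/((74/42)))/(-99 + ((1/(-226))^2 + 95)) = 344660848/2519737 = 136.78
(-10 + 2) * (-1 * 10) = 80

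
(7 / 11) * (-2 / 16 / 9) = -7 / 792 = -0.01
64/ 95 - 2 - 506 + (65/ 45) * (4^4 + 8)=-35908/ 285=-125.99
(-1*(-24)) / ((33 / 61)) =488 / 11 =44.36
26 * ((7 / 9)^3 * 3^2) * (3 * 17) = 151606 / 27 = 5615.04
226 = 226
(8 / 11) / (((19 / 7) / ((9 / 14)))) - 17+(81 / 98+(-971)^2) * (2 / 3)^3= 279343.71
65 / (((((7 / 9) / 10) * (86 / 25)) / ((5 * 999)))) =1213486.30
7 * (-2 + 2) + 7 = 7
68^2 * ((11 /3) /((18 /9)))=25432 /3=8477.33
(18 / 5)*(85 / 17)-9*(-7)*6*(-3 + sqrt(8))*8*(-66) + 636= 599406-399168*sqrt(2)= 34897.20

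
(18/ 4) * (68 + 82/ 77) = 23931/ 77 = 310.79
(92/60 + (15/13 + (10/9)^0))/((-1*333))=-0.01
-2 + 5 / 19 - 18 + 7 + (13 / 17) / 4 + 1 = -14917 / 1292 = -11.55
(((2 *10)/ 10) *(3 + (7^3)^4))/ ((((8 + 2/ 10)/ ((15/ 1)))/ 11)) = 22838123886600/ 41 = 557027411868.29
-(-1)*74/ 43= 74/ 43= 1.72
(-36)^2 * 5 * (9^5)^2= 22594362918480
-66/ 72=-0.92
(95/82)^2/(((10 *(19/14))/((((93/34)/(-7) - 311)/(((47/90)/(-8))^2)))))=-456227316000/63126593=-7227.18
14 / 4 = 7 / 2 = 3.50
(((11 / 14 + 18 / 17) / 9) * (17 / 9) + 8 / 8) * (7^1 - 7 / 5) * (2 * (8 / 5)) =50336 / 2025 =24.86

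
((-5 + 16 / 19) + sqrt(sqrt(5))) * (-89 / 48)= 7031 / 912 - 89 * 5^(1 / 4) / 48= 4.94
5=5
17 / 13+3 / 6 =47 / 26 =1.81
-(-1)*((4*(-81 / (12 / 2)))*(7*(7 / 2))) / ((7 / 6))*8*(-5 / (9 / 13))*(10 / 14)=46800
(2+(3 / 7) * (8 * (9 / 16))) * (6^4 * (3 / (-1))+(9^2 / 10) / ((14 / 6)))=-2991087 / 196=-15260.65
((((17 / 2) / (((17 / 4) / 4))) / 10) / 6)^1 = 2 / 15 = 0.13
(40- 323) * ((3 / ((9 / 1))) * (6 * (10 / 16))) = -353.75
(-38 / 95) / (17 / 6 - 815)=0.00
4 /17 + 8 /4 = 38 /17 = 2.24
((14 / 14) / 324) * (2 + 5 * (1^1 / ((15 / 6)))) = 1 / 81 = 0.01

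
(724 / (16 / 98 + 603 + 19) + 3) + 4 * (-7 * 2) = -790141 / 15243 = -51.84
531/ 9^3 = 59/ 81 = 0.73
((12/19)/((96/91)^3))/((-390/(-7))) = 405769/42024960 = 0.01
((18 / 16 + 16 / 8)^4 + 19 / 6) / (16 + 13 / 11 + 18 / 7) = 4.99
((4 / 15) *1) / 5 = 4 / 75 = 0.05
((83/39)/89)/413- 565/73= -809934436/104647179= -7.74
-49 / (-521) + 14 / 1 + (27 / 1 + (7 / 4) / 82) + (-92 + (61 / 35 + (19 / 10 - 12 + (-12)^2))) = 101389173 / 1196216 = 84.76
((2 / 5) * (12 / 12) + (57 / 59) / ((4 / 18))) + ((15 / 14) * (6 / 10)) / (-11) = 106511 / 22715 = 4.69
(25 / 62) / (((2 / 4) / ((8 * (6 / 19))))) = 1200 / 589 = 2.04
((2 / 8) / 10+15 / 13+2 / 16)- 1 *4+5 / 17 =-2.40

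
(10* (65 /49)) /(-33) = -650 /1617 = -0.40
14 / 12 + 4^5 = 1025.17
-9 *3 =-27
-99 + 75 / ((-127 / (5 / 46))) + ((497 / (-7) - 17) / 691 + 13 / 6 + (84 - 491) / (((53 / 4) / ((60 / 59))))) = -2428613385269 / 18934713591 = -128.26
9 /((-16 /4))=-9 /4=-2.25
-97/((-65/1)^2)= -97/4225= -0.02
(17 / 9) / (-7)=-17 / 63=-0.27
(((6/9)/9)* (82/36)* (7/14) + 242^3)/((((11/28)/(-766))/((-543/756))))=477484984255507/24057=19848068514.59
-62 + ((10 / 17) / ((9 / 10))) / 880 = -417379 / 6732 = -62.00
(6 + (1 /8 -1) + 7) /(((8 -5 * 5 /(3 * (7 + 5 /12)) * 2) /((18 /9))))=8633 /2048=4.22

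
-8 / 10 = -4 / 5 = -0.80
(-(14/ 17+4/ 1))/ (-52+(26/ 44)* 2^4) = 451/ 3978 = 0.11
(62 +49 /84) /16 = 751 /192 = 3.91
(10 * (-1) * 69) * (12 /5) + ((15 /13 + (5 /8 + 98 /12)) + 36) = -502337 /312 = -1610.05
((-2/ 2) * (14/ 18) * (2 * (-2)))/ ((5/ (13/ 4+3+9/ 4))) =238/ 45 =5.29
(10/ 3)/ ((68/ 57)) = 95/ 34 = 2.79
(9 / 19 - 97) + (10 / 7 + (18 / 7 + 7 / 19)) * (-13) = -2913 / 19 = -153.32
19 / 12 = 1.58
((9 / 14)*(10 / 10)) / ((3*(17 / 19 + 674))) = 57 / 179522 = 0.00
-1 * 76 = -76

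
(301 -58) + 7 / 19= 4624 / 19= 243.37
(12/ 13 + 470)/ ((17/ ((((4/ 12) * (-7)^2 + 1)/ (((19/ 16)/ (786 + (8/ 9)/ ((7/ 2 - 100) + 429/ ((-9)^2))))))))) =29739010816/ 93575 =317809.36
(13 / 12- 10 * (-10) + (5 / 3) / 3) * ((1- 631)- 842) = -1346512 / 9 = -149612.44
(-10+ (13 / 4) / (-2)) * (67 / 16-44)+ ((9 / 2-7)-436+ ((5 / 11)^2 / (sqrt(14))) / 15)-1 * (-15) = 5 * sqrt(14) / 5082+ 5033 / 128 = 39.32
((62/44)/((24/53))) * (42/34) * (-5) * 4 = -57505/748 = -76.88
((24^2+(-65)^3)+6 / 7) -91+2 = -1918960 / 7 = -274137.14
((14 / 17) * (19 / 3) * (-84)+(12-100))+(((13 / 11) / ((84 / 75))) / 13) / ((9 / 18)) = -1376951 / 2618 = -525.96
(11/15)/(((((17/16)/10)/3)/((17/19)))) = 18.53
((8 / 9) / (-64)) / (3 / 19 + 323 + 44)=-19 / 502272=-0.00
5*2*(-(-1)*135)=1350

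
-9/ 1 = -9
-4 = -4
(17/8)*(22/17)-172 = -677/4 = -169.25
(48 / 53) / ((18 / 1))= 8 / 159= 0.05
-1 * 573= -573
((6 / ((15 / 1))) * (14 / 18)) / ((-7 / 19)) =-38 / 45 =-0.84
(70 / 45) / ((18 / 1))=0.09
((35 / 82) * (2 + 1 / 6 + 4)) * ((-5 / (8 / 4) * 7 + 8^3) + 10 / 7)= 1305.34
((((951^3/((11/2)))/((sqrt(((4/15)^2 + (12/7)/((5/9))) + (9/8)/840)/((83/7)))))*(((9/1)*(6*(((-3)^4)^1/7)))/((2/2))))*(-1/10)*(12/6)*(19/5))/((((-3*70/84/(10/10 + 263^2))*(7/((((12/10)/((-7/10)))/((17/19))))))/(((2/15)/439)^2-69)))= 54291435943914858814820946584064*sqrt(2228401)/313022416330568875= 258912227518440984.78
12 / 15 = 0.80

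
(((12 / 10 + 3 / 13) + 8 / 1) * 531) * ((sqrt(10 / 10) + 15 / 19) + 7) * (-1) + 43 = -54305896 / 1235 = -43972.39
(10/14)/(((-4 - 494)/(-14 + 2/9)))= 310/15687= 0.02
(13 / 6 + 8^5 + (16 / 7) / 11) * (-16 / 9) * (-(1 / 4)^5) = 15139913 / 266112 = 56.89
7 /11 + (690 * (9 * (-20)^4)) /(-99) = -10036363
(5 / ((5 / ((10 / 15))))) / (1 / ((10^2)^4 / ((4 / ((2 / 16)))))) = 6250000 / 3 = 2083333.33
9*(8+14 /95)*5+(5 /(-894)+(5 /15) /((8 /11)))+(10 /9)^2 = 675676579 /1834488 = 368.32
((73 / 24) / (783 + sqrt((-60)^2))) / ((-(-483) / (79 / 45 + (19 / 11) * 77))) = 55334 / 54967815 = 0.00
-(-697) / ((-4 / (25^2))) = -108906.25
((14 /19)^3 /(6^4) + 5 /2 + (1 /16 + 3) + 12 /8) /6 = 62783171 /53335584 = 1.18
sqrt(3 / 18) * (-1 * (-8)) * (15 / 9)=20 * sqrt(6) / 9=5.44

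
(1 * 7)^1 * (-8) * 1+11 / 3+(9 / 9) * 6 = -46.33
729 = 729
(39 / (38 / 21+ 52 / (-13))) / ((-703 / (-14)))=-5733 / 16169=-0.35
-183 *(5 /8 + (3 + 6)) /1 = -14091 /8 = -1761.38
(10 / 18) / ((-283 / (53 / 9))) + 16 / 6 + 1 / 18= 124273 / 45846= 2.71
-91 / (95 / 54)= -4914 / 95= -51.73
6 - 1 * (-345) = 351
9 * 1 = 9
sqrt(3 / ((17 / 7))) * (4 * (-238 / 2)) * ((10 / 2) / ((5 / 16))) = -448 * sqrt(357) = -8464.71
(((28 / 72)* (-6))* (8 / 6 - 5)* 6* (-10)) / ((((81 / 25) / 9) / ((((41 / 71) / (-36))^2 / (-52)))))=16179625 / 2293130736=0.01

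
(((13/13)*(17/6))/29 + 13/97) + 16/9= 101749/50634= 2.01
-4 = -4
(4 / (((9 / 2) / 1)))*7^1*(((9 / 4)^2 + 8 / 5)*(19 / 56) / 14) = 10127 / 10080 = 1.00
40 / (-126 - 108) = -20 / 117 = -0.17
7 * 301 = 2107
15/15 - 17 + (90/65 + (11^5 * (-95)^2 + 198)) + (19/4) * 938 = 1453489913.88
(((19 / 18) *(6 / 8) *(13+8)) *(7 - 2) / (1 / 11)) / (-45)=-1463 / 72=-20.32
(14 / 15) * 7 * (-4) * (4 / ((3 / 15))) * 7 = -10976 / 3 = -3658.67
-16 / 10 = -8 / 5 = -1.60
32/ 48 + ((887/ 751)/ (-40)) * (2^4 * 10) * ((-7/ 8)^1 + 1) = 343/ 4506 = 0.08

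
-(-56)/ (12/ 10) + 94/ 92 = 6581/ 138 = 47.69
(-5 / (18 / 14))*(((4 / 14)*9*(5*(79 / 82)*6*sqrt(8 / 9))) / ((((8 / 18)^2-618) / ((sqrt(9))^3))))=8638650*sqrt(2) / 1025861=11.91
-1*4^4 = -256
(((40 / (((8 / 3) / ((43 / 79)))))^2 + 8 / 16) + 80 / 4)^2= 1183593860761 / 155800324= 7596.86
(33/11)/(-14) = -3/14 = -0.21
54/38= 27/19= 1.42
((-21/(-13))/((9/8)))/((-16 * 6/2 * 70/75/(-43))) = 1.38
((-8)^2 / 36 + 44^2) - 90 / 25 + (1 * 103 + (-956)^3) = -39317435047 / 45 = -873720778.82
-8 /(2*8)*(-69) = 69 /2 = 34.50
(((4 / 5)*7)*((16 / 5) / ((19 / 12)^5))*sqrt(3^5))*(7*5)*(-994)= -6980896161792*sqrt(3) / 12380495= -976638.40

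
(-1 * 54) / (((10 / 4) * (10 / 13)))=-702 / 25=-28.08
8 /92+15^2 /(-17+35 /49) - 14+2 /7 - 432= -2810873 /6118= -459.44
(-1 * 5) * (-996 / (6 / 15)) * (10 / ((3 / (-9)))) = -373500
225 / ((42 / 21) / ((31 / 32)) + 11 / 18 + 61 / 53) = 6654150 / 113167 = 58.80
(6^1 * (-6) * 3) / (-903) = 0.12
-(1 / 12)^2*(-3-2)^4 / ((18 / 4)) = -625 / 648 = -0.96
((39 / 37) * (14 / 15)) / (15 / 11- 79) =-143 / 11285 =-0.01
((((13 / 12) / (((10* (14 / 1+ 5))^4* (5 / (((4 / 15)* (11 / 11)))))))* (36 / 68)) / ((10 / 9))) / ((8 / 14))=819 / 22154570000000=0.00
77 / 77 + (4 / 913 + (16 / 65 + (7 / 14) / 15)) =457147 / 356070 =1.28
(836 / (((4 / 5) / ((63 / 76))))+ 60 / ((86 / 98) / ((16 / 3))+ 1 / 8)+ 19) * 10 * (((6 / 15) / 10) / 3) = 991967 / 6810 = 145.66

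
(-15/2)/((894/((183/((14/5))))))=-4575/8344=-0.55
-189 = -189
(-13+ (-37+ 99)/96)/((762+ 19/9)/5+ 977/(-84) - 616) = 62265/2393036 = 0.03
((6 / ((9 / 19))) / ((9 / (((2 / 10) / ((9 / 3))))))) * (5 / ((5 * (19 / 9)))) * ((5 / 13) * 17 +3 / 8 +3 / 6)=0.33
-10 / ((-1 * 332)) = 5 / 166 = 0.03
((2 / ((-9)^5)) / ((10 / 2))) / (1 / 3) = -2 / 98415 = -0.00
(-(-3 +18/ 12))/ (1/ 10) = 15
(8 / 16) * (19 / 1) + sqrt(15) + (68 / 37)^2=sqrt(15) + 35259 / 2738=16.75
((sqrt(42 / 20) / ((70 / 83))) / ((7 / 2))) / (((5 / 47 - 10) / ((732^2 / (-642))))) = 58062484 *sqrt(210) / 20316625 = 41.41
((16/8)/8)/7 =1/28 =0.04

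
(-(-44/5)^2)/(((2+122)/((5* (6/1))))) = -2904/155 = -18.74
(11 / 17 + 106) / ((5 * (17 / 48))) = 87024 / 1445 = 60.22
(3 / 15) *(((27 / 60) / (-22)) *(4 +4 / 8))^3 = -531441 / 3407360000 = -0.00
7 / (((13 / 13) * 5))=7 / 5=1.40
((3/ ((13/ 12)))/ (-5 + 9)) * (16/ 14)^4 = 36864/ 31213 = 1.18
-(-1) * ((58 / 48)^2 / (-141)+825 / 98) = 33460391 / 3979584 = 8.41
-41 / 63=-0.65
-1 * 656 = -656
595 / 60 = 9.92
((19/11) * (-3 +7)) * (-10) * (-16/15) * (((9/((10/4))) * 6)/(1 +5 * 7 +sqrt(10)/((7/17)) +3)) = 167311872/3940145 - 10418688 * sqrt(10)/3940145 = 34.10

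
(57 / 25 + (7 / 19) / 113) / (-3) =-122554 / 161025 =-0.76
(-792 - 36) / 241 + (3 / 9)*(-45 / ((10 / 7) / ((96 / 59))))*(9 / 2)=-1142028 / 14219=-80.32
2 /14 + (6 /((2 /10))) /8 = 109 /28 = 3.89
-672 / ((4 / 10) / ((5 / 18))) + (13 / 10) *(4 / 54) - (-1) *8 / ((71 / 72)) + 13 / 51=-74661854 / 162945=-458.20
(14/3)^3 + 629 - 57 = 18188/27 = 673.63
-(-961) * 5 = 4805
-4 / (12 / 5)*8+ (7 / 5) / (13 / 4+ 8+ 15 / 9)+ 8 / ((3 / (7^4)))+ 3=6392.44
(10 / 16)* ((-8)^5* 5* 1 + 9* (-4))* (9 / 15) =-122907 / 2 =-61453.50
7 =7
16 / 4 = 4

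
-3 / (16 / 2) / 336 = -0.00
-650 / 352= -325 / 176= -1.85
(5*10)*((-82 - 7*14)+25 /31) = -277750 /31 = -8959.68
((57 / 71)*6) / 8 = 171 / 284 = 0.60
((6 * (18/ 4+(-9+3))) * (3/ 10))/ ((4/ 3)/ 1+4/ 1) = -81/ 160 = -0.51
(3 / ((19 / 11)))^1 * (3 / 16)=99 / 304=0.33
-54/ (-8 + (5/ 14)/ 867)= 655452/ 97099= 6.75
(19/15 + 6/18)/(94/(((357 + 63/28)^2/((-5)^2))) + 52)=4129938/134269985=0.03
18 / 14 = 9 / 7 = 1.29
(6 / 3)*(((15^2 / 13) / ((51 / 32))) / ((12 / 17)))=400 / 13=30.77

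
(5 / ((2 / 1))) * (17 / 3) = 85 / 6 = 14.17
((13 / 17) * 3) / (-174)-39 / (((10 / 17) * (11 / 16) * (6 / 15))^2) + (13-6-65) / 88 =-355783005 / 238612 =-1491.05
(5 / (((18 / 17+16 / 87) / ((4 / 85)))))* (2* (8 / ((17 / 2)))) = 0.36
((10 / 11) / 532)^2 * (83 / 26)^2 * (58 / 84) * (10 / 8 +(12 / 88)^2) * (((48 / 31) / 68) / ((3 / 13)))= 1533319175 / 596166086980464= 0.00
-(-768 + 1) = 767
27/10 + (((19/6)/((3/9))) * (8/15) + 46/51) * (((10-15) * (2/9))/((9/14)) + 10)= 2151017/41310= 52.07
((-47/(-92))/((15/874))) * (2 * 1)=893/15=59.53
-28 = -28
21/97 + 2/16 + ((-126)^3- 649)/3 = -1552794605/2328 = -667007.99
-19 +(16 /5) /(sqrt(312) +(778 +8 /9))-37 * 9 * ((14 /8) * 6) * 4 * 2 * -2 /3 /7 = 32477230487 /12278707-648 * sqrt(78) /61393535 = 2645.00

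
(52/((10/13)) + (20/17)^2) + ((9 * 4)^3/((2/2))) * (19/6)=213589762/1445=147812.98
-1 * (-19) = 19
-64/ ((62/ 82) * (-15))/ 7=2624/ 3255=0.81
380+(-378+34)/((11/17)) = -1668/11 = -151.64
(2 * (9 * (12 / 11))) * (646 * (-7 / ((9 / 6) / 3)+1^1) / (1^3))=-1813968 / 11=-164906.18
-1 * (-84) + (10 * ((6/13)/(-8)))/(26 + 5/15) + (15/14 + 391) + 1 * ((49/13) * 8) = 3639096/7189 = 506.20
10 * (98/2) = 490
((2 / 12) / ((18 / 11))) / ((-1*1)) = -11 / 108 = -0.10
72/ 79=0.91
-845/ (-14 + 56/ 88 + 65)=-9295/ 568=-16.36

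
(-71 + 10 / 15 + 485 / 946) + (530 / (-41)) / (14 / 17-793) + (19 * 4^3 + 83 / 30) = 500115597826 / 435275885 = 1148.96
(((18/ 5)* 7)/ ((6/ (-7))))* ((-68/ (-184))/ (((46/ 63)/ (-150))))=2361555/ 1058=2232.09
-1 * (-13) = 13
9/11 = 0.82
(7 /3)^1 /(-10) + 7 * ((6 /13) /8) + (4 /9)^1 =1439 /2340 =0.61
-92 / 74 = -46 / 37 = -1.24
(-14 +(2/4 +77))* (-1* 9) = -1143/2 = -571.50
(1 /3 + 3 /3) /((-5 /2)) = -8 /15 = -0.53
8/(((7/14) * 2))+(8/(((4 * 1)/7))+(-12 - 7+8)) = 11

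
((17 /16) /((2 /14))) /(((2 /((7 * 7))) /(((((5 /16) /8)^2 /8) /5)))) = 29155 /4194304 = 0.01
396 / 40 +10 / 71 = 7129 / 710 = 10.04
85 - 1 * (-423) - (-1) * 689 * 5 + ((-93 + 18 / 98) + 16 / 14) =189205 / 49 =3861.33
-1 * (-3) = 3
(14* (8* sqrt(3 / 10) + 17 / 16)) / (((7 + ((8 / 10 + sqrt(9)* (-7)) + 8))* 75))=-28* sqrt(30) / 975-119 / 3120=-0.20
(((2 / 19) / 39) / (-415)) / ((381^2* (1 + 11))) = -1 / 267835109490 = -0.00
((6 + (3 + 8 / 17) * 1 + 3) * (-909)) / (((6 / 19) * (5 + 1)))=-101707 / 17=-5982.76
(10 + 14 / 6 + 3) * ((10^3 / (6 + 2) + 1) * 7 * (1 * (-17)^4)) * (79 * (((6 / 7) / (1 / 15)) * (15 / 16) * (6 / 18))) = 717054929325 / 2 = 358527464662.50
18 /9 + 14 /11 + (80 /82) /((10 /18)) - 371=-165053 /451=-365.97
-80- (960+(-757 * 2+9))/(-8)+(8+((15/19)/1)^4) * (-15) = -285613545/1042568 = -273.95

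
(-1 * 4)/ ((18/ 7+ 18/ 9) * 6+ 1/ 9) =-252/ 1735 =-0.15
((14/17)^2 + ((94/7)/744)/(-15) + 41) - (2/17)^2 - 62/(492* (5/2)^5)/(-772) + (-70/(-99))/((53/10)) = 41.80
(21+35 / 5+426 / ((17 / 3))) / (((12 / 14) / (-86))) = -10352.04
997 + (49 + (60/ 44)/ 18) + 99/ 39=899711/ 858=1048.61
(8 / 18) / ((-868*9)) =-1 / 17577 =-0.00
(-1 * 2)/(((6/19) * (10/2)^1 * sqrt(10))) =-19 * sqrt(10)/150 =-0.40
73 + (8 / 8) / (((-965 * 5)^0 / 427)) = 500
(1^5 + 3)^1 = 4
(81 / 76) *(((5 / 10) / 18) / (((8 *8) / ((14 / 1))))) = 63 / 9728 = 0.01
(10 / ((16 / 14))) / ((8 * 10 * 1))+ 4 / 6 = 149 / 192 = 0.78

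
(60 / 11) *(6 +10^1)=960 / 11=87.27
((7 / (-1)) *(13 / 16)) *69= -6279 / 16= -392.44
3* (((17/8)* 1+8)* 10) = 1215/4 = 303.75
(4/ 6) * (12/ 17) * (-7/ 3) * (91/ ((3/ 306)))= -10192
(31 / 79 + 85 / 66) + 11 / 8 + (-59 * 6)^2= 2613654217 / 20856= 125319.06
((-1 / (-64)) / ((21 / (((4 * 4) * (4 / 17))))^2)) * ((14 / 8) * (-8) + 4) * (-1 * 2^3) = 5120 / 127449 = 0.04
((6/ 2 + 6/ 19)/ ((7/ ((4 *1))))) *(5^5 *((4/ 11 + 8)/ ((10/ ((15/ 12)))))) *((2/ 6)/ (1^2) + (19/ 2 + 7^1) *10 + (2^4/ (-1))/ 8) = 211312500/ 209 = 1011064.59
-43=-43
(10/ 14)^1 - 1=-2/ 7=-0.29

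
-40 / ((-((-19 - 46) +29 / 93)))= -465 / 752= -0.62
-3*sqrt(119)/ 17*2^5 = -96*sqrt(119)/ 17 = -61.60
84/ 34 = 42/ 17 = 2.47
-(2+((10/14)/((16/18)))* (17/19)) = -2.72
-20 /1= -20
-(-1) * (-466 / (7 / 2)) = -932 / 7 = -133.14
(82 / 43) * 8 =656 / 43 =15.26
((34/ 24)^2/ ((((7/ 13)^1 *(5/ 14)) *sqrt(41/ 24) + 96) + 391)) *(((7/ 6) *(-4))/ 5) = -95142268/ 24736042485 + 3757 *sqrt(246)/ 29683250982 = -0.00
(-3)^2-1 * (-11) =20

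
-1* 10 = -10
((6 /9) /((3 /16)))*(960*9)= 30720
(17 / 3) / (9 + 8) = 0.33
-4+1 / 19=-75 / 19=-3.95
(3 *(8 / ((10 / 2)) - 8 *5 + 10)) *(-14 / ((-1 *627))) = -1988 / 1045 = -1.90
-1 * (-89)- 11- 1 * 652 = -574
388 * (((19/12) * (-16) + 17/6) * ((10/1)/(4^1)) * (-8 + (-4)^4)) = -5412600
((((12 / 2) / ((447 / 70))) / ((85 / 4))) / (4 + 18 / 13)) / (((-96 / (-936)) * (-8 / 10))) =-507 / 5066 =-0.10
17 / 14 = 1.21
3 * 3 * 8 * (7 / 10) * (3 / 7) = 108 / 5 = 21.60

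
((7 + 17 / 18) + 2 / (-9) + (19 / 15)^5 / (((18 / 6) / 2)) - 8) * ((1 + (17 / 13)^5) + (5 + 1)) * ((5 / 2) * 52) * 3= 8003.88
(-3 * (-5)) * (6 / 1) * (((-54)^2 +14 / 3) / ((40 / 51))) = 335146.50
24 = 24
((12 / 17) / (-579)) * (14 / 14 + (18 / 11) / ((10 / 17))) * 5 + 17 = 16.98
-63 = -63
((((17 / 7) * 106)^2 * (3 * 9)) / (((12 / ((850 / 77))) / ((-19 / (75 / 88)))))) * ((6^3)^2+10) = -587345868744864 / 343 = -1712378626078.32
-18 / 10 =-9 / 5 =-1.80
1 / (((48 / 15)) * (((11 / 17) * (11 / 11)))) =85 / 176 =0.48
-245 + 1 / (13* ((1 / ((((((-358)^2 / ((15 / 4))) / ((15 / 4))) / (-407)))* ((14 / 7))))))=-295767623 / 1190475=-248.45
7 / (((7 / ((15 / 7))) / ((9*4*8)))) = 4320 / 7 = 617.14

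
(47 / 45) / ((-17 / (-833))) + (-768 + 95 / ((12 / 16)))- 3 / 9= -590.49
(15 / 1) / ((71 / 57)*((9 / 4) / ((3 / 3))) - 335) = -1140 / 25247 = -0.05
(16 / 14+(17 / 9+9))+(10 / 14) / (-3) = 743 / 63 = 11.79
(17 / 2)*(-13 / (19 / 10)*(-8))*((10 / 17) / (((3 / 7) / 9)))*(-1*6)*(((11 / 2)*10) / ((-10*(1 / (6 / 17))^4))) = 4670265600 / 1586899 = 2943.01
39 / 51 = 13 / 17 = 0.76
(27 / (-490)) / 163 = -0.00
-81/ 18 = -9/ 2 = -4.50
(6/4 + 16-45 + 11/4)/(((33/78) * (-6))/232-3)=8294/1009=8.22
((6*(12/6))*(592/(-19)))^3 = -358516260864/6859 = -52269465.06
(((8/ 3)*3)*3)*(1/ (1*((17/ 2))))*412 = 19776/ 17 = 1163.29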